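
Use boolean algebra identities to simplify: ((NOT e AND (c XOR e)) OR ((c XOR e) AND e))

By distribution ((E AND v) OR (E AND NOT v) = E):
= (c XOR e)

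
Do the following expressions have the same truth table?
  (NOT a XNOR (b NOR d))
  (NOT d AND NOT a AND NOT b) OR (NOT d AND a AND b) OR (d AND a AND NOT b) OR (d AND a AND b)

Yes, they are equivalent — the two output columns agree on all 8 assignments:
d | a | b | Expression 1 | Expression 2
---------------------------------------
0 | 0 | 0 | 1 | 1
0 | 0 | 1 | 0 | 0
0 | 1 | 0 | 0 | 0
0 | 1 | 1 | 1 | 1
1 | 0 | 0 | 0 | 0
1 | 0 | 1 | 0 | 0
1 | 1 | 0 | 1 | 1
1 | 1 | 1 | 1 | 1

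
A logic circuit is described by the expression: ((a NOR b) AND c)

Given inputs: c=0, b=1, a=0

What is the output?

Substituting: ((0 NOR 1) AND 0)
= 0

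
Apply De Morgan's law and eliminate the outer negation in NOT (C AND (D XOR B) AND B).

NOT C OR NOT (D XOR B) OR NOT B
De Morgan's: NOT(AND of terms) = OR of negations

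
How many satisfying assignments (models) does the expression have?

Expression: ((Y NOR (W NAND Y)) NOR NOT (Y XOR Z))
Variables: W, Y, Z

Satisfying assignments: (0,0,1), (0,1,0), (1,0,1), (1,1,0)
Count: 4 out of 8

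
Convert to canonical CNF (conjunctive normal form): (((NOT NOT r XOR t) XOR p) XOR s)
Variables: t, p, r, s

(t OR p OR r OR s) AND (t OR p OR NOT r OR NOT s) AND (t OR NOT p OR r OR NOT s) AND (t OR NOT p OR NOT r OR s) AND (NOT t OR p OR r OR NOT s) AND (NOT t OR p OR NOT r OR s) AND (NOT t OR NOT p OR r OR s) AND (NOT t OR NOT p OR NOT r OR NOT s)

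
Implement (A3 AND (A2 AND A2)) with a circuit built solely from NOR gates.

((A3 NOR A3) NOR (((A2 NOR A2) NOR (A2 NOR A2)) NOR ((A2 NOR A2) NOR (A2 NOR A2))))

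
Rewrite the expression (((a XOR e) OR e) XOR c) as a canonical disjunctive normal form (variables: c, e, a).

(NOT c AND NOT e AND a) OR (NOT c AND e AND NOT a) OR (NOT c AND e AND a) OR (c AND NOT e AND NOT a)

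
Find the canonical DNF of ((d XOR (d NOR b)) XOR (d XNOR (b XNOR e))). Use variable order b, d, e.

(NOT b AND NOT d AND NOT e) OR (NOT b AND d AND e) OR (b AND NOT d AND NOT e) OR (b AND d AND NOT e)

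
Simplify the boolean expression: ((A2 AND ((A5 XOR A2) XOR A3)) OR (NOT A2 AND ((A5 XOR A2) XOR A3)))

By distribution ((E AND v) OR (E AND NOT v) = E):
= ((A5 XOR A2) XOR A3)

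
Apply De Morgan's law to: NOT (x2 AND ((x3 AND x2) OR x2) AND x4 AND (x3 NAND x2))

NOT x2 OR NOT ((x3 AND x2) OR x2) OR NOT x4 OR NOT (x3 NAND x2)
De Morgan's: NOT(AND of terms) = OR of negations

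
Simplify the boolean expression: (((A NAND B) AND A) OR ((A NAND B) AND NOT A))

By distribution ((E AND v) OR (E AND NOT v) = E):
= (A NAND B)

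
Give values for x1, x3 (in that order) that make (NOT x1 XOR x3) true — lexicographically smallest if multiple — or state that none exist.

x1=0, x3=0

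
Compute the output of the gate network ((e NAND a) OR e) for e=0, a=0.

Substituting: ((0 NAND 0) OR 0)
= 1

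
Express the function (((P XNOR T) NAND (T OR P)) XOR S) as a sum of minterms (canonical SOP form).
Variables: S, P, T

Σm(0, 1, 2, 7) = (NOT S AND NOT P AND NOT T) OR (NOT S AND NOT P AND T) OR (NOT S AND P AND NOT T) OR (S AND P AND T)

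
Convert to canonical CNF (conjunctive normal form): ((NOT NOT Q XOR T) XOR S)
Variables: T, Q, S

(T OR Q OR S) AND (T OR NOT Q OR NOT S) AND (NOT T OR Q OR NOT S) AND (NOT T OR NOT Q OR S)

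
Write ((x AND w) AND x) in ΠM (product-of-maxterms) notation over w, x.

ΠM(0, 1, 2) = (w OR x) AND (w OR NOT x) AND (NOT w OR x)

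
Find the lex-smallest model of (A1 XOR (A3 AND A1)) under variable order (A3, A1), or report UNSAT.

A3=0, A1=1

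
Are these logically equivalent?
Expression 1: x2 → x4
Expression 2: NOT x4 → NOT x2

Yes, Contrapositive is always equivalent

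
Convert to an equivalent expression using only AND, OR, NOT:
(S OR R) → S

NOT (S OR R) OR S
(Implication elimination: A → B = NOT A OR B)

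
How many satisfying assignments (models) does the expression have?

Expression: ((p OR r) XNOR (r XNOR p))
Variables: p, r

Satisfying assignments: (1,1)
Count: 1 out of 4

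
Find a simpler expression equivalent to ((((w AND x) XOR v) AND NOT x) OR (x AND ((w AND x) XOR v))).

By distribution ((E AND v) OR (E AND NOT v) = E):
= ((w AND x) XOR v)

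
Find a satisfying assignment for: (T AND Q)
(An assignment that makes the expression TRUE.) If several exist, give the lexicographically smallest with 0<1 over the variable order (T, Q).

T=1, Q=1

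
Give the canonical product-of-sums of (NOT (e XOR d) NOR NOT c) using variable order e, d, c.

ΠM(0, 1, 2, 4, 6, 7) = (e OR d OR c) AND (e OR d OR NOT c) AND (e OR NOT d OR c) AND (NOT e OR d OR c) AND (NOT e OR NOT d OR c) AND (NOT e OR NOT d OR NOT c)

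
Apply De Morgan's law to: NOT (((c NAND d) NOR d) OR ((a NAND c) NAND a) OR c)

NOT ((c NAND d) NOR d) AND NOT ((a NAND c) NAND a) AND NOT c
De Morgan's: NOT(OR of terms) = AND of negations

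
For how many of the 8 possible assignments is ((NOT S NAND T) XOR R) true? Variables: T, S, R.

Satisfying assignments: (0,0,0), (0,1,0), (1,0,1), (1,1,0)
Count: 4 out of 8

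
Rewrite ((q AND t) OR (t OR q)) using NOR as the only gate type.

((((q NOR q) NOR (t NOR t)) NOR ((t NOR q) NOR (t NOR q))) NOR (((q NOR q) NOR (t NOR t)) NOR ((t NOR q) NOR (t NOR q))))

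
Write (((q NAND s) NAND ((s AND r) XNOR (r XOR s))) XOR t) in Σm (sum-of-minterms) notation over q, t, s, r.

Σm(1, 2, 3, 4, 9, 10, 11, 12) = (NOT q AND NOT t AND NOT s AND r) OR (NOT q AND NOT t AND s AND NOT r) OR (NOT q AND NOT t AND s AND r) OR (NOT q AND t AND NOT s AND NOT r) OR (q AND NOT t AND NOT s AND r) OR (q AND NOT t AND s AND NOT r) OR (q AND NOT t AND s AND r) OR (q AND t AND NOT s AND NOT r)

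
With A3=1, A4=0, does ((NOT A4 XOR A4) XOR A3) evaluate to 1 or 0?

Substituting: ((NOT 0 XOR 0) XOR 1)
= 0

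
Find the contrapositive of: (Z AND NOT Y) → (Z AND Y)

Contrapositive: NOT (Z AND Y) → NOT (Z AND NOT Y)
Note: A statement and its contrapositive are logically equivalent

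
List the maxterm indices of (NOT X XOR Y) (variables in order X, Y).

ΠM(1, 2) = (X OR NOT Y) AND (NOT X OR Y)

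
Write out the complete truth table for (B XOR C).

C | B | Output
--------------
0 | 0 | 0
0 | 1 | 1
1 | 0 | 1
1 | 1 | 0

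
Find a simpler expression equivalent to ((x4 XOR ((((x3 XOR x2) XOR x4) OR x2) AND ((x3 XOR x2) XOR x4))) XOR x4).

By XOR self-cancellation ((E XOR v) XOR v = E) then absorption (E AND (E OR v) = E):
= ((x3 XOR x2) XOR x4)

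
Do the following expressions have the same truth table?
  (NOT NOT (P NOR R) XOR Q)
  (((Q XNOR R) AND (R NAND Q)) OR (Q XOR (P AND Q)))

No. Counterexample: with P=0, Q=1, R=0, Expression 1 = 0 but Expression 2 = 1.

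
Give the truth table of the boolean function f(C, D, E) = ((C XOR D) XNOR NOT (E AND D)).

C | D | E | Output
------------------
0 | 0 | 0 | 0
0 | 0 | 1 | 0
0 | 1 | 0 | 1
0 | 1 | 1 | 0
1 | 0 | 0 | 1
1 | 0 | 1 | 1
1 | 1 | 0 | 0
1 | 1 | 1 | 1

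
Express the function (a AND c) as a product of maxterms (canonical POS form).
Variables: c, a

ΠM(0, 1, 2) = (c OR a) AND (c OR NOT a) AND (NOT c OR a)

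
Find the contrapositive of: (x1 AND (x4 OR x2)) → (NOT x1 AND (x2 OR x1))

Contrapositive: NOT (NOT x1 AND (x2 OR x1)) → NOT (x1 AND (x4 OR x2))
Note: A statement and its contrapositive are logically equivalent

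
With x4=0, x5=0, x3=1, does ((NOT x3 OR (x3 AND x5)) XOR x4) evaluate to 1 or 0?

Substituting: ((NOT 1 OR (1 AND 0)) XOR 0)
= 0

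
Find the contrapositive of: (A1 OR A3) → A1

Contrapositive: NOT A1 → NOT (A1 OR A3)
Note: A statement and its contrapositive are logically equivalent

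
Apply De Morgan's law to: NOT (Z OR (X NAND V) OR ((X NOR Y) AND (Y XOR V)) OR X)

NOT Z AND NOT (X NAND V) AND NOT ((X NOR Y) AND (Y XOR V)) AND NOT X
De Morgan's: NOT(OR of terms) = AND of negations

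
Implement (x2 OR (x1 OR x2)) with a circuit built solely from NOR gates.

((x2 NOR ((x1 NOR x2) NOR (x1 NOR x2))) NOR (x2 NOR ((x1 NOR x2) NOR (x1 NOR x2))))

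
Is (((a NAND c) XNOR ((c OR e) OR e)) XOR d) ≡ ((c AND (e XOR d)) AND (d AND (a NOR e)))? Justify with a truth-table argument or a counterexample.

No. Counterexample: with e=0, d=0, a=0, c=1, Expression 1 = 1 but Expression 2 = 0.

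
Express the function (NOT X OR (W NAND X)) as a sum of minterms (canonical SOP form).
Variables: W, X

Σm(0, 1, 2) = (NOT W AND NOT X) OR (NOT W AND X) OR (W AND NOT X)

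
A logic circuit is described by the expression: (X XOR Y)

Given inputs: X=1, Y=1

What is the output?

Substituting: (1 XOR 1)
= 0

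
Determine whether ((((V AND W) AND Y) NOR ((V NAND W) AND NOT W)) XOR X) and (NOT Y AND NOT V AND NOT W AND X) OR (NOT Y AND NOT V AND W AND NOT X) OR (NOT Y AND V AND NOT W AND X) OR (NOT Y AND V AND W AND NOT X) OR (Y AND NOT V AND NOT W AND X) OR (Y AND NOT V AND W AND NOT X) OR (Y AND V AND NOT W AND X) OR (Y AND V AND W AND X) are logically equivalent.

Yes, they are equivalent — the two output columns agree on all 16 assignments:
Y | V | W | X | Expression 1 | Expression 2
-------------------------------------------
0 | 0 | 0 | 0 | 0 | 0
0 | 0 | 0 | 1 | 1 | 1
0 | 0 | 1 | 0 | 1 | 1
0 | 0 | 1 | 1 | 0 | 0
0 | 1 | 0 | 0 | 0 | 0
0 | 1 | 0 | 1 | 1 | 1
0 | 1 | 1 | 0 | 1 | 1
0 | 1 | 1 | 1 | 0 | 0
1 | 0 | 0 | 0 | 0 | 0
1 | 0 | 0 | 1 | 1 | 1
1 | 0 | 1 | 0 | 1 | 1
1 | 0 | 1 | 1 | 0 | 0
1 | 1 | 0 | 0 | 0 | 0
1 | 1 | 0 | 1 | 1 | 1
1 | 1 | 1 | 0 | 0 | 0
1 | 1 | 1 | 1 | 1 | 1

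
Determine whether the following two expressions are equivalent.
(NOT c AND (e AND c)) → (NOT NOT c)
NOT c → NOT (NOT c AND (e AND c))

Yes, Contrapositive is always equivalent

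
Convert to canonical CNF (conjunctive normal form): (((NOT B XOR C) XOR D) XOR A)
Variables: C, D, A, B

(C OR D OR A OR NOT B) AND (C OR D OR NOT A OR B) AND (C OR NOT D OR A OR B) AND (C OR NOT D OR NOT A OR NOT B) AND (NOT C OR D OR A OR B) AND (NOT C OR D OR NOT A OR NOT B) AND (NOT C OR NOT D OR A OR NOT B) AND (NOT C OR NOT D OR NOT A OR B)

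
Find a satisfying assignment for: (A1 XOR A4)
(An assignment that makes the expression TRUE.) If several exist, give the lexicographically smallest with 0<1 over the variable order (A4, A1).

A4=0, A1=1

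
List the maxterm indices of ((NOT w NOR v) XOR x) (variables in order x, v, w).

ΠM(0, 2, 3, 5) = (x OR v OR w) AND (x OR NOT v OR w) AND (x OR NOT v OR NOT w) AND (NOT x OR v OR NOT w)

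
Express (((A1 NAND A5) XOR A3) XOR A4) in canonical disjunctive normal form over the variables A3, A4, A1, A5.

(NOT A3 AND NOT A4 AND NOT A1 AND NOT A5) OR (NOT A3 AND NOT A4 AND NOT A1 AND A5) OR (NOT A3 AND NOT A4 AND A1 AND NOT A5) OR (NOT A3 AND A4 AND A1 AND A5) OR (A3 AND NOT A4 AND A1 AND A5) OR (A3 AND A4 AND NOT A1 AND NOT A5) OR (A3 AND A4 AND NOT A1 AND A5) OR (A3 AND A4 AND A1 AND NOT A5)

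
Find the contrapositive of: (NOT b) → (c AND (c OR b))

Contrapositive: NOT (c AND (c OR b)) → b
Note: A statement and its contrapositive are logically equivalent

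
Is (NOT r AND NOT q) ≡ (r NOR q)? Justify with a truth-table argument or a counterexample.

Yes, they are equivalent — the two output columns agree on all 4 assignments:
r | q | Expression 1 | Expression 2
-----------------------------------
0 | 0 | 1 | 1
0 | 1 | 0 | 0
1 | 0 | 0 | 0
1 | 1 | 0 | 0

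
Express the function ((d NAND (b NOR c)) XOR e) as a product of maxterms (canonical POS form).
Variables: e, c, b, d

ΠM(1, 8, 10, 11, 12, 13, 14, 15) = (e OR c OR b OR NOT d) AND (NOT e OR c OR b OR d) AND (NOT e OR c OR NOT b OR d) AND (NOT e OR c OR NOT b OR NOT d) AND (NOT e OR NOT c OR b OR d) AND (NOT e OR NOT c OR b OR NOT d) AND (NOT e OR NOT c OR NOT b OR d) AND (NOT e OR NOT c OR NOT b OR NOT d)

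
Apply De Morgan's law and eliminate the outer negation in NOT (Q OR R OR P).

NOT Q AND NOT R AND NOT P
De Morgan's: NOT(OR of terms) = AND of negations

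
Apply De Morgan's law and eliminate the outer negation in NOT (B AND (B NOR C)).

NOT B OR NOT (B NOR C)
De Morgan's: NOT(AND of terms) = OR of negations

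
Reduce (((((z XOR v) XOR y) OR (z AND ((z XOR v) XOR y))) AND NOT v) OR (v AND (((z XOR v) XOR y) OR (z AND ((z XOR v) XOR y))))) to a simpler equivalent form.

By distribution ((E AND v) OR (E AND NOT v) = E) then absorption (E OR (E AND v) = E):
= ((z XOR v) XOR y)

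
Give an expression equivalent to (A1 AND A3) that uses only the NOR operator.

((A1 NOR A1) NOR (A3 NOR A3))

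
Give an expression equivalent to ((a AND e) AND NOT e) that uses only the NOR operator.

((((a NOR a) NOR (e NOR e)) NOR ((a NOR a) NOR (e NOR e))) NOR ((e NOR e) NOR (e NOR e)))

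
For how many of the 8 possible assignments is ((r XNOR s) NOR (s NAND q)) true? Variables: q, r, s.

Satisfying assignments: (1,0,1)
Count: 1 out of 8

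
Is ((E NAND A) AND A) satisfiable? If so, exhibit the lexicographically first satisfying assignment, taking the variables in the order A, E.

A=1, E=0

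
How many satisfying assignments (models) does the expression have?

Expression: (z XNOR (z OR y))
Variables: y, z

Satisfying assignments: (0,0), (0,1), (1,1)
Count: 3 out of 4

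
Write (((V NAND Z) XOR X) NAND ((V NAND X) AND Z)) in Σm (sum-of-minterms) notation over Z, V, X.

Σm(0, 1, 2, 3, 5, 6, 7) = (NOT Z AND NOT V AND NOT X) OR (NOT Z AND NOT V AND X) OR (NOT Z AND V AND NOT X) OR (NOT Z AND V AND X) OR (Z AND NOT V AND X) OR (Z AND V AND NOT X) OR (Z AND V AND X)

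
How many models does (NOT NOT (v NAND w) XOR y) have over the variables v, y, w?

Satisfying assignments: (0,0,0), (0,0,1), (1,0,0), (1,1,1)
Count: 4 out of 8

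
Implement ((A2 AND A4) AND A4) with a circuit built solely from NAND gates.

((((A2 NAND A4) NAND (A2 NAND A4)) NAND A4) NAND (((A2 NAND A4) NAND (A2 NAND A4)) NAND A4))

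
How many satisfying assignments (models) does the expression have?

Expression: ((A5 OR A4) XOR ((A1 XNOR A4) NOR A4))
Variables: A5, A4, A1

Satisfying assignments: (0,0,1), (0,1,0), (0,1,1), (1,0,0), (1,1,0), (1,1,1)
Count: 6 out of 8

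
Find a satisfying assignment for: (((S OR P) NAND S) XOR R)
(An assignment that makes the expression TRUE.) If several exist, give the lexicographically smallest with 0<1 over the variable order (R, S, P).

R=0, S=0, P=0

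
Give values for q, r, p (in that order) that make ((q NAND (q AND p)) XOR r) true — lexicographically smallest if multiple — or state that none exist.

q=0, r=0, p=0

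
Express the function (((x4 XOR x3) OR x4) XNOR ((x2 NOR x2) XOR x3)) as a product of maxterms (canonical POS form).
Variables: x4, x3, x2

ΠM(0, 2, 5, 6) = (x4 OR x3 OR x2) AND (x4 OR NOT x3 OR x2) AND (NOT x4 OR x3 OR NOT x2) AND (NOT x4 OR NOT x3 OR x2)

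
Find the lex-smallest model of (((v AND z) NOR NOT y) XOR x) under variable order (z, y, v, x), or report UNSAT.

z=0, y=0, v=0, x=1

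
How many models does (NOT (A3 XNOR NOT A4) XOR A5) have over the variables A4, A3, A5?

Satisfying assignments: (0,0,0), (0,1,1), (1,0,1), (1,1,0)
Count: 4 out of 8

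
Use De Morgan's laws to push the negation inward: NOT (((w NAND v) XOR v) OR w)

NOT ((w NAND v) XOR v) AND NOT w
De Morgan's: NOT(OR of terms) = AND of negations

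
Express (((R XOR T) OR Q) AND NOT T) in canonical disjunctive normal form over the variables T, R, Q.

(NOT T AND NOT R AND Q) OR (NOT T AND R AND NOT Q) OR (NOT T AND R AND Q)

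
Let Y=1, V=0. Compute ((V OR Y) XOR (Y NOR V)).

Substituting: ((0 OR 1) XOR (1 NOR 0))
= 1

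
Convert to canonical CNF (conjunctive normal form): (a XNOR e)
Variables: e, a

(e OR NOT a) AND (NOT e OR a)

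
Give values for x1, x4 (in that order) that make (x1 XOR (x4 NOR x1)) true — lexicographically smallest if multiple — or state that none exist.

x1=0, x4=0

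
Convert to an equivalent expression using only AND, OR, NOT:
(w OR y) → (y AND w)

NOT (w OR y) OR (y AND w)
(Implication elimination: A → B = NOT A OR B)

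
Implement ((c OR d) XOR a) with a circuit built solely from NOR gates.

((((((c NOR d) NOR (c NOR d)) NOR a) NOR (((c NOR d) NOR (c NOR d)) NOR a)) NOR ((((c NOR d) NOR (c NOR d)) NOR a) NOR (((c NOR d) NOR (c NOR d)) NOR a))) NOR ((((((c NOR d) NOR (c NOR d)) NOR ((c NOR d) NOR (c NOR d))) NOR (a NOR a)) NOR ((((c NOR d) NOR (c NOR d)) NOR ((c NOR d) NOR (c NOR d))) NOR (a NOR a))) NOR (((((c NOR d) NOR (c NOR d)) NOR ((c NOR d) NOR (c NOR d))) NOR (a NOR a)) NOR ((((c NOR d) NOR (c NOR d)) NOR ((c NOR d) NOR (c NOR d))) NOR (a NOR a)))))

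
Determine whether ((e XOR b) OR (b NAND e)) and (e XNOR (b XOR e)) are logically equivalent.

No. Counterexample: with b=1, e=0, Expression 1 = 1 but Expression 2 = 0.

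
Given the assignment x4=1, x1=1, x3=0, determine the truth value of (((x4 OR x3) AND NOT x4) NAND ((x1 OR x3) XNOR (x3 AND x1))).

Substituting: (((1 OR 0) AND NOT 1) NAND ((1 OR 0) XNOR (0 AND 1)))
= 1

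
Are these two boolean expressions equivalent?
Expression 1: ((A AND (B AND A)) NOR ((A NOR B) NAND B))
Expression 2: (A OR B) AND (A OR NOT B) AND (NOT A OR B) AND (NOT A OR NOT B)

Yes, they are equivalent — the two output columns agree on all 4 assignments:
A | B | Expression 1 | Expression 2
-----------------------------------
0 | 0 | 0 | 0
0 | 1 | 0 | 0
1 | 0 | 0 | 0
1 | 1 | 0 | 0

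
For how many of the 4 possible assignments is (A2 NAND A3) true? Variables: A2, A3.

Satisfying assignments: (0,0), (0,1), (1,0)
Count: 3 out of 4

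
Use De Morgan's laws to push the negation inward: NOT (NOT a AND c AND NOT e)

a OR NOT c OR e
De Morgan's: NOT(AND of terms) = OR of negations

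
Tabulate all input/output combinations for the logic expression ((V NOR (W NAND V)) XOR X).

V | X | W | Output
------------------
0 | 0 | 0 | 0
0 | 0 | 1 | 0
0 | 1 | 0 | 1
0 | 1 | 1 | 1
1 | 0 | 0 | 0
1 | 0 | 1 | 0
1 | 1 | 0 | 1
1 | 1 | 1 | 1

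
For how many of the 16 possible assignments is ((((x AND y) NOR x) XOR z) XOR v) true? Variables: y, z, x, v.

Satisfying assignments: (0,0,0,0), (0,0,1,1), (0,1,0,1), (0,1,1,0), (1,0,0,0), (1,0,1,1), (1,1,0,1), (1,1,1,0)
Count: 8 out of 16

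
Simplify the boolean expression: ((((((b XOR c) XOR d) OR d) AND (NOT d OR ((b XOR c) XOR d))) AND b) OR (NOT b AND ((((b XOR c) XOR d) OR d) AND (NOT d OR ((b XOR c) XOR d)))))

By distribution ((E AND v) OR (E AND NOT v) = E) then distribution ((E OR v) AND (E OR NOT v) = E):
= ((b XOR c) XOR d)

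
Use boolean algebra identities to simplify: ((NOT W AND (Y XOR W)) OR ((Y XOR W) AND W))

By distribution ((E AND v) OR (E AND NOT v) = E):
= (Y XOR W)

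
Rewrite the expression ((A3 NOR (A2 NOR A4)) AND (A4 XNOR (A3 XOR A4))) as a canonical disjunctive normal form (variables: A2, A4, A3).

(NOT A2 AND A4 AND NOT A3) OR (A2 AND NOT A4 AND NOT A3) OR (A2 AND A4 AND NOT A3)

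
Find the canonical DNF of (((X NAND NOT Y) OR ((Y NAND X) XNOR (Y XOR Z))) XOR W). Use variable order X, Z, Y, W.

(NOT X AND NOT Z AND NOT Y AND NOT W) OR (NOT X AND NOT Z AND Y AND NOT W) OR (NOT X AND Z AND NOT Y AND NOT W) OR (NOT X AND Z AND Y AND NOT W) OR (X AND NOT Z AND NOT Y AND W) OR (X AND NOT Z AND Y AND NOT W) OR (X AND Z AND NOT Y AND NOT W) OR (X AND Z AND Y AND NOT W)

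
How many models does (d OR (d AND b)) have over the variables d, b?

Satisfying assignments: (1,0), (1,1)
Count: 2 out of 4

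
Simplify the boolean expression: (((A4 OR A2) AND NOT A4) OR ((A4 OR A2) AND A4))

By distribution ((E AND v) OR (E AND NOT v) = E):
= (A4 OR A2)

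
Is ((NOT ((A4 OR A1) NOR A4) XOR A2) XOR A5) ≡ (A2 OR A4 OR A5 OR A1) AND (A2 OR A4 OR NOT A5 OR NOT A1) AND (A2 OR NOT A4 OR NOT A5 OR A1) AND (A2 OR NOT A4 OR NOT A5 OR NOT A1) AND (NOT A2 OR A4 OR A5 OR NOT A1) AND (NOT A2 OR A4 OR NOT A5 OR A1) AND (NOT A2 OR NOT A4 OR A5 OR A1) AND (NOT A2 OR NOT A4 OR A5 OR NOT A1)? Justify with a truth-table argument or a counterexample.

Yes, they are equivalent — the two output columns agree on all 16 assignments:
A2 | A4 | A5 | A1 | Expression 1 | Expression 2
-----------------------------------------------
0 | 0 | 0 | 0 | 0 | 0
0 | 0 | 0 | 1 | 1 | 1
0 | 0 | 1 | 0 | 1 | 1
0 | 0 | 1 | 1 | 0 | 0
0 | 1 | 0 | 0 | 1 | 1
0 | 1 | 0 | 1 | 1 | 1
0 | 1 | 1 | 0 | 0 | 0
0 | 1 | 1 | 1 | 0 | 0
1 | 0 | 0 | 0 | 1 | 1
1 | 0 | 0 | 1 | 0 | 0
1 | 0 | 1 | 0 | 0 | 0
1 | 0 | 1 | 1 | 1 | 1
1 | 1 | 0 | 0 | 0 | 0
1 | 1 | 0 | 1 | 0 | 0
1 | 1 | 1 | 0 | 1 | 1
1 | 1 | 1 | 1 | 1 | 1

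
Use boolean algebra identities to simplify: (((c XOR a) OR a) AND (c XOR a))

By absorption (E AND (E OR v) = E):
= (c XOR a)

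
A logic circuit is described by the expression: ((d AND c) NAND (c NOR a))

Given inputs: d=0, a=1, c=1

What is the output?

Substituting: ((0 AND 1) NAND (1 NOR 1))
= 1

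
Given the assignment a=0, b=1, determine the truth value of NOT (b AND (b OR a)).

Substituting: NOT (1 AND (1 OR 0))
= 0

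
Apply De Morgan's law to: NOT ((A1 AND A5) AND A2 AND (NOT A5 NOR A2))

NOT (A1 AND A5) OR NOT A2 OR NOT (NOT A5 NOR A2)
De Morgan's: NOT(AND of terms) = OR of negations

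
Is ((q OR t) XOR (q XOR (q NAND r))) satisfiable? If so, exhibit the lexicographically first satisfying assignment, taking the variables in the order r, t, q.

r=0, t=0, q=0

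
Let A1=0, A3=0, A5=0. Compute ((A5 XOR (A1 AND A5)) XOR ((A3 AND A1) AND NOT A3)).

Substituting: ((0 XOR (0 AND 0)) XOR ((0 AND 0) AND NOT 0))
= 0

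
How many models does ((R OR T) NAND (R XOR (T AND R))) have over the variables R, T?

Satisfying assignments: (0,0), (0,1), (1,1)
Count: 3 out of 4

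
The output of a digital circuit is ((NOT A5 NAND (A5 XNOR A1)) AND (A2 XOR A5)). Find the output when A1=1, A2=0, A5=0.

Substituting: ((NOT 0 NAND (0 XNOR 1)) AND (0 XOR 0))
= 0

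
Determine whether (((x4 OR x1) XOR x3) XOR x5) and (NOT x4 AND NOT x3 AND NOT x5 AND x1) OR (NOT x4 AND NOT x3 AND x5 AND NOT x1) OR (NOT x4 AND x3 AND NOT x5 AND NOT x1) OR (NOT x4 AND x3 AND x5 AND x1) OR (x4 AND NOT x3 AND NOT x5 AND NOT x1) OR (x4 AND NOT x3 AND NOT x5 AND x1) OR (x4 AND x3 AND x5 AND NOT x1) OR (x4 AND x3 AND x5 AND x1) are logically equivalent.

Yes, they are equivalent — the two output columns agree on all 16 assignments:
x4 | x3 | x5 | x1 | Expression 1 | Expression 2
-----------------------------------------------
0 | 0 | 0 | 0 | 0 | 0
0 | 0 | 0 | 1 | 1 | 1
0 | 0 | 1 | 0 | 1 | 1
0 | 0 | 1 | 1 | 0 | 0
0 | 1 | 0 | 0 | 1 | 1
0 | 1 | 0 | 1 | 0 | 0
0 | 1 | 1 | 0 | 0 | 0
0 | 1 | 1 | 1 | 1 | 1
1 | 0 | 0 | 0 | 1 | 1
1 | 0 | 0 | 1 | 1 | 1
1 | 0 | 1 | 0 | 0 | 0
1 | 0 | 1 | 1 | 0 | 0
1 | 1 | 0 | 0 | 0 | 0
1 | 1 | 0 | 1 | 0 | 0
1 | 1 | 1 | 0 | 1 | 1
1 | 1 | 1 | 1 | 1 | 1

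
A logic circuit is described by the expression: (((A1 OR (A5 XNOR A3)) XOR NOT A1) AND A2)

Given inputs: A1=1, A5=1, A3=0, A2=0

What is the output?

Substituting: (((1 OR (1 XNOR 0)) XOR NOT 1) AND 0)
= 0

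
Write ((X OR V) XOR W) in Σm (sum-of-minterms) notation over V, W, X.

Σm(1, 2, 4, 5) = (NOT V AND NOT W AND X) OR (NOT V AND W AND NOT X) OR (V AND NOT W AND NOT X) OR (V AND NOT W AND X)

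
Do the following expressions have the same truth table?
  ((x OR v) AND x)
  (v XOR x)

No. Counterexample: with v=1, x=0, Expression 1 = 0 but Expression 2 = 1.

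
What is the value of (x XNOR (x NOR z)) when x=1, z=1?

Substituting: (1 XNOR (1 NOR 1))
= 0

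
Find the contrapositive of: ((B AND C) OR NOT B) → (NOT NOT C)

Contrapositive: NOT C → NOT ((B AND C) OR NOT B)
Note: A statement and its contrapositive are logically equivalent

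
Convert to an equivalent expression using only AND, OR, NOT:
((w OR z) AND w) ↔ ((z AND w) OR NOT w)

(((w OR z) AND w) AND ((z AND w) OR NOT w)) OR (NOT ((w OR z) AND w) AND NOT ((z AND w) OR NOT w))
(Biconditional = both true or both false)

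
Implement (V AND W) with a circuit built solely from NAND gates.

((V NAND W) NAND (V NAND W))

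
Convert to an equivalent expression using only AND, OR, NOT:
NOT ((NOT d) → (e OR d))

(NOT d) AND NOT (e OR d)
(Negated implication: NOT(A → B) = A AND NOT B)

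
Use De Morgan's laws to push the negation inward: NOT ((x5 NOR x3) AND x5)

NOT (x5 NOR x3) OR NOT x5
De Morgan's: NOT(AND of terms) = OR of negations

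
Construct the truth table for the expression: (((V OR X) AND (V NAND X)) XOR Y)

Y | V | X | Output
------------------
0 | 0 | 0 | 0
0 | 0 | 1 | 1
0 | 1 | 0 | 1
0 | 1 | 1 | 0
1 | 0 | 0 | 1
1 | 0 | 1 | 0
1 | 1 | 0 | 0
1 | 1 | 1 | 1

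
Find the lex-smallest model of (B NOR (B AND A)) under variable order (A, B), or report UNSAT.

A=0, B=0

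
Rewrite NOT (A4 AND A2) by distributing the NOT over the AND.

NOT A4 OR NOT A2
De Morgan's: NOT(AND of terms) = OR of negations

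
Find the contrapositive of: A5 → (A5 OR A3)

Contrapositive: NOT (A5 OR A3) → NOT A5
Note: A statement and its contrapositive are logically equivalent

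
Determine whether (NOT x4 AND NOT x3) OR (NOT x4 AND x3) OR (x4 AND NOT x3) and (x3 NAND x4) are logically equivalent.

Yes, they are equivalent — the two output columns agree on all 4 assignments:
x4 | x3 | Expression 1 | Expression 2
-------------------------------------
0 | 0 | 1 | 1
0 | 1 | 1 | 1
1 | 0 | 1 | 1
1 | 1 | 0 | 0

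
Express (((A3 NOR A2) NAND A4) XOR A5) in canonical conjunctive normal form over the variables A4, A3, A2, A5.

(A4 OR A3 OR A2 OR NOT A5) AND (A4 OR A3 OR NOT A2 OR NOT A5) AND (A4 OR NOT A3 OR A2 OR NOT A5) AND (A4 OR NOT A3 OR NOT A2 OR NOT A5) AND (NOT A4 OR A3 OR A2 OR A5) AND (NOT A4 OR A3 OR NOT A2 OR NOT A5) AND (NOT A4 OR NOT A3 OR A2 OR NOT A5) AND (NOT A4 OR NOT A3 OR NOT A2 OR NOT A5)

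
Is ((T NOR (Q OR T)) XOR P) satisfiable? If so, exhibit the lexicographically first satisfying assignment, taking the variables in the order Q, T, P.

Q=0, T=0, P=0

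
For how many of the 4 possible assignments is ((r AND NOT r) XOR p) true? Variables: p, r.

Satisfying assignments: (1,0), (1,1)
Count: 2 out of 4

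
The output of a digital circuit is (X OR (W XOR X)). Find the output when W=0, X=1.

Substituting: (1 OR (0 XOR 1))
= 1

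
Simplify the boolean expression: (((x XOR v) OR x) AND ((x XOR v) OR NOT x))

By distribution ((E OR v) AND (E OR NOT v) = E):
= (x XOR v)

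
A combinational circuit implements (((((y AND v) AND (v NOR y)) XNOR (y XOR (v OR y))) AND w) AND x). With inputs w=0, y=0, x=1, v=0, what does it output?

Substituting: (((((0 AND 0) AND (0 NOR 0)) XNOR (0 XOR (0 OR 0))) AND 0) AND 1)
= 0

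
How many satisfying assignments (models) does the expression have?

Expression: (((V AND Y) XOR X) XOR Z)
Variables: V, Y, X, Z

Satisfying assignments: (0,0,0,1), (0,0,1,0), (0,1,0,1), (0,1,1,0), (1,0,0,1), (1,0,1,0), (1,1,0,0), (1,1,1,1)
Count: 8 out of 16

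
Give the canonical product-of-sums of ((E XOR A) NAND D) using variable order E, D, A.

ΠM(3, 6) = (E OR NOT D OR NOT A) AND (NOT E OR NOT D OR A)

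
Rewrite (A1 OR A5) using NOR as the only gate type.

((A1 NOR A5) NOR (A1 NOR A5))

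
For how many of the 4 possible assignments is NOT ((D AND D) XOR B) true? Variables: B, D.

Satisfying assignments: (0,0), (1,1)
Count: 2 out of 4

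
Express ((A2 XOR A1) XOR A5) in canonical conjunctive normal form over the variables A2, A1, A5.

(A2 OR A1 OR A5) AND (A2 OR NOT A1 OR NOT A5) AND (NOT A2 OR A1 OR NOT A5) AND (NOT A2 OR NOT A1 OR A5)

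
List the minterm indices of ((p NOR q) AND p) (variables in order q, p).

Σm() = FALSE (no minterms)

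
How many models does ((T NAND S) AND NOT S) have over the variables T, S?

Satisfying assignments: (0,0), (1,0)
Count: 2 out of 4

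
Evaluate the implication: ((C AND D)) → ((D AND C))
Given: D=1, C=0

Antecedent ((C AND D)) = 0; consequent ((D AND C)) = 0.
0 → 0 = 1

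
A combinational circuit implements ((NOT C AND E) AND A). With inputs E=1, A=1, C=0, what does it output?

Substituting: ((NOT 0 AND 1) AND 1)
= 1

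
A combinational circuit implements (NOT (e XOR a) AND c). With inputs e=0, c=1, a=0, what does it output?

Substituting: (NOT (0 XOR 0) AND 1)
= 1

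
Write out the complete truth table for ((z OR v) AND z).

z | v | Output
--------------
0 | 0 | 0
0 | 1 | 0
1 | 0 | 1
1 | 1 | 1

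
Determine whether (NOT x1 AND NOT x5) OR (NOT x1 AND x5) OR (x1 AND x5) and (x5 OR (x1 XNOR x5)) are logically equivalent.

Yes, they are equivalent — the two output columns agree on all 4 assignments:
x1 | x5 | Expression 1 | Expression 2
-------------------------------------
0 | 0 | 1 | 1
0 | 1 | 1 | 1
1 | 0 | 0 | 0
1 | 1 | 1 | 1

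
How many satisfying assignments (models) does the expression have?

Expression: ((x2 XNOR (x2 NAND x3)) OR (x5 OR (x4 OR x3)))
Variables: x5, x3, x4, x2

Satisfying assignments: (0,0,0,1), (0,0,1,0), (0,0,1,1), (0,1,0,0), (0,1,0,1), (0,1,1,0), (0,1,1,1), (1,0,0,0), (1,0,0,1), (1,0,1,0), (1,0,1,1), (1,1,0,0), (1,1,0,1), (1,1,1,0), (1,1,1,1)
Count: 15 out of 16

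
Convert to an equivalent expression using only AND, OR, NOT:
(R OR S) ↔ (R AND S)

((R OR S) AND (R AND S)) OR (NOT (R OR S) AND NOT (R AND S))
(Biconditional = both true or both false)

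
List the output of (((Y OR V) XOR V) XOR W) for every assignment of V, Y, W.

V | Y | W | Output
------------------
0 | 0 | 0 | 0
0 | 0 | 1 | 1
0 | 1 | 0 | 1
0 | 1 | 1 | 0
1 | 0 | 0 | 0
1 | 0 | 1 | 1
1 | 1 | 0 | 0
1 | 1 | 1 | 1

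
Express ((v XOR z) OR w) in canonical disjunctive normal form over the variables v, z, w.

(NOT v AND NOT z AND w) OR (NOT v AND z AND NOT w) OR (NOT v AND z AND w) OR (v AND NOT z AND NOT w) OR (v AND NOT z AND w) OR (v AND z AND w)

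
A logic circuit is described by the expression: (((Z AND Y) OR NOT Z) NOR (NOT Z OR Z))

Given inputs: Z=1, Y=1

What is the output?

Substituting: (((1 AND 1) OR NOT 1) NOR (NOT 1 OR 1))
= 0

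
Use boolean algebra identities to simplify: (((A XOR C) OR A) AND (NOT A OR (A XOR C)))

By distribution ((E OR v) AND (E OR NOT v) = E):
= (A XOR C)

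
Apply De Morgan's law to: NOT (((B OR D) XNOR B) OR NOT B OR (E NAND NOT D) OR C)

NOT ((B OR D) XNOR B) AND B AND NOT (E NAND NOT D) AND NOT C
De Morgan's: NOT(OR of terms) = AND of negations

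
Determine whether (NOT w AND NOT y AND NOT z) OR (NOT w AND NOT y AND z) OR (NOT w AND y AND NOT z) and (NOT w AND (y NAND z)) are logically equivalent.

Yes, they are equivalent — the two output columns agree on all 8 assignments:
w | y | z | Expression 1 | Expression 2
---------------------------------------
0 | 0 | 0 | 1 | 1
0 | 0 | 1 | 1 | 1
0 | 1 | 0 | 1 | 1
0 | 1 | 1 | 0 | 0
1 | 0 | 0 | 0 | 0
1 | 0 | 1 | 0 | 0
1 | 1 | 0 | 0 | 0
1 | 1 | 1 | 0 | 0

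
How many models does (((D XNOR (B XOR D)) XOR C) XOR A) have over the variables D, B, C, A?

Satisfying assignments: (0,0,0,0), (0,0,1,1), (0,1,0,1), (0,1,1,0), (1,0,0,0), (1,0,1,1), (1,1,0,1), (1,1,1,0)
Count: 8 out of 16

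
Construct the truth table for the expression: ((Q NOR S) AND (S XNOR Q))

Q | S | Output
--------------
0 | 0 | 1
0 | 1 | 0
1 | 0 | 0
1 | 1 | 0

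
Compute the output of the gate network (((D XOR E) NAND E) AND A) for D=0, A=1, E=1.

Substituting: (((0 XOR 1) NAND 1) AND 1)
= 0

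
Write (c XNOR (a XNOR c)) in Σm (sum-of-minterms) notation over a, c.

Σm(2, 3) = (a AND NOT c) OR (a AND c)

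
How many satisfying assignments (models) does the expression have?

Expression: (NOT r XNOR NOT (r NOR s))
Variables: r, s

Satisfying assignments: (0,1)
Count: 1 out of 4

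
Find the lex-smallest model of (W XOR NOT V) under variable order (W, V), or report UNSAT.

W=0, V=0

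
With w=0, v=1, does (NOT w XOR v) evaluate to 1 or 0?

Substituting: (NOT 0 XOR 1)
= 0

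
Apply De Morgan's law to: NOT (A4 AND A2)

NOT A4 OR NOT A2
De Morgan's: NOT(AND of terms) = OR of negations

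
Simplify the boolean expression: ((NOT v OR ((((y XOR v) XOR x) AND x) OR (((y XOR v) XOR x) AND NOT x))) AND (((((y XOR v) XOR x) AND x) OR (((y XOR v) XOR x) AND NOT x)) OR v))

By distribution ((E OR v) AND (E OR NOT v) = E) then distribution ((E AND v) OR (E AND NOT v) = E):
= ((y XOR v) XOR x)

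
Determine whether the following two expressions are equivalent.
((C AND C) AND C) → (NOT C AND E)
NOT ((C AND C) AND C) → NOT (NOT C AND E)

No, Inverse is not equivalent to original (counterexample: C=0, B=0, E=1)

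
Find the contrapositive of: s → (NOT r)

Contrapositive: r → NOT s
Note: A statement and its contrapositive are logically equivalent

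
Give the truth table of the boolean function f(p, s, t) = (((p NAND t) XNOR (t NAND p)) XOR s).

p | s | t | Output
------------------
0 | 0 | 0 | 1
0 | 0 | 1 | 1
0 | 1 | 0 | 0
0 | 1 | 1 | 0
1 | 0 | 0 | 1
1 | 0 | 1 | 1
1 | 1 | 0 | 0
1 | 1 | 1 | 0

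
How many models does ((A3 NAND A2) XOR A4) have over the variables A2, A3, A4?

Satisfying assignments: (0,0,0), (0,1,0), (1,0,0), (1,1,1)
Count: 4 out of 8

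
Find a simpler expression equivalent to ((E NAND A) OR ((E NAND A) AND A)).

By absorption (E OR (E AND v) = E):
= (E NAND A)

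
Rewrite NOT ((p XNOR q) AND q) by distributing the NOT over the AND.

NOT (p XNOR q) OR NOT q
De Morgan's: NOT(AND of terms) = OR of negations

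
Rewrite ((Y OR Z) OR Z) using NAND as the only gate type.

((((Y NAND Y) NAND (Z NAND Z)) NAND ((Y NAND Y) NAND (Z NAND Z))) NAND (Z NAND Z))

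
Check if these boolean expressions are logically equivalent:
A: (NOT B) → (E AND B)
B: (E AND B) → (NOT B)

No, Converse is not equivalent to original (counterexample: E=0, B=0)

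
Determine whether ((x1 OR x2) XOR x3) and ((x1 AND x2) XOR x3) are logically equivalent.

No. Counterexample: with x1=0, x2=1, x3=0, Expression 1 = 1 but Expression 2 = 0.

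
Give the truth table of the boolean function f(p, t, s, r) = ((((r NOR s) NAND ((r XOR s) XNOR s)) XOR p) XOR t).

p | t | s | r | Output
----------------------
0 | 0 | 0 | 0 | 0
0 | 0 | 0 | 1 | 1
0 | 0 | 1 | 0 | 1
0 | 0 | 1 | 1 | 1
0 | 1 | 0 | 0 | 1
0 | 1 | 0 | 1 | 0
0 | 1 | 1 | 0 | 0
0 | 1 | 1 | 1 | 0
1 | 0 | 0 | 0 | 1
1 | 0 | 0 | 1 | 0
1 | 0 | 1 | 0 | 0
1 | 0 | 1 | 1 | 0
1 | 1 | 0 | 0 | 0
1 | 1 | 0 | 1 | 1
1 | 1 | 1 | 0 | 1
1 | 1 | 1 | 1 | 1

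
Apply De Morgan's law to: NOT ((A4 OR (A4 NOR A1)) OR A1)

NOT (A4 OR (A4 NOR A1)) AND NOT A1
De Morgan's: NOT(OR of terms) = AND of negations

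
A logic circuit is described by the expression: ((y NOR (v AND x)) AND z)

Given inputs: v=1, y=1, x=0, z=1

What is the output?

Substituting: ((1 NOR (1 AND 0)) AND 1)
= 0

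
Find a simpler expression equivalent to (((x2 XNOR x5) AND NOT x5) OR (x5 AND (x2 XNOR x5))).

By distribution ((E AND v) OR (E AND NOT v) = E):
= (x2 XNOR x5)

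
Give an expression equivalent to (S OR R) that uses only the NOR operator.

((S NOR R) NOR (S NOR R))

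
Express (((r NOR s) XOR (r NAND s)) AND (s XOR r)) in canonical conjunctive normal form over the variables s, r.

(s OR r) AND (NOT s OR NOT r)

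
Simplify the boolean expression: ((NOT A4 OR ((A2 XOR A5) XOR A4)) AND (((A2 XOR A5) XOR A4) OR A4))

By distribution ((E OR v) AND (E OR NOT v) = E):
= ((A2 XOR A5) XOR A4)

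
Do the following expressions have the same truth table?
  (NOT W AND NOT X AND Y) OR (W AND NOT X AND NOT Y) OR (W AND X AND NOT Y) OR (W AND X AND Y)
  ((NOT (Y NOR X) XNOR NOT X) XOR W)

Yes, they are equivalent — the two output columns agree on all 8 assignments:
W | X | Y | Expression 1 | Expression 2
---------------------------------------
0 | 0 | 0 | 0 | 0
0 | 0 | 1 | 1 | 1
0 | 1 | 0 | 0 | 0
0 | 1 | 1 | 0 | 0
1 | 0 | 0 | 1 | 1
1 | 0 | 1 | 0 | 0
1 | 1 | 0 | 1 | 1
1 | 1 | 1 | 1 | 1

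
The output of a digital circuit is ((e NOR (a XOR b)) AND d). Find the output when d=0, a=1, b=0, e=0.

Substituting: ((0 NOR (1 XOR 0)) AND 0)
= 0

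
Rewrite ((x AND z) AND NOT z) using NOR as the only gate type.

((((x NOR x) NOR (z NOR z)) NOR ((x NOR x) NOR (z NOR z))) NOR ((z NOR z) NOR (z NOR z)))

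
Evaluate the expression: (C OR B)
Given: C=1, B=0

Substituting: (1 OR 0)
= 1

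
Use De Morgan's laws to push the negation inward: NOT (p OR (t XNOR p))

NOT p AND NOT (t XNOR p)
De Morgan's: NOT(OR of terms) = AND of negations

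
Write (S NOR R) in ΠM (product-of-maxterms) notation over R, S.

ΠM(1, 2, 3) = (R OR NOT S) AND (NOT R OR S) AND (NOT R OR NOT S)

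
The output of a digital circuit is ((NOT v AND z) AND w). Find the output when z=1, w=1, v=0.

Substituting: ((NOT 0 AND 1) AND 1)
= 1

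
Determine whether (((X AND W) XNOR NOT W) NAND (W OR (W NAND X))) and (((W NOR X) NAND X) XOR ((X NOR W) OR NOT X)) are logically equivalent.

No. Counterexample: with W=0, X=0, Expression 1 = 1 but Expression 2 = 0.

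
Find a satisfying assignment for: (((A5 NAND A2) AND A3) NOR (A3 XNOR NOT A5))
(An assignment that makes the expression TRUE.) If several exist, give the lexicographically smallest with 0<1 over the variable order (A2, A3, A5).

A2=0, A3=0, A5=0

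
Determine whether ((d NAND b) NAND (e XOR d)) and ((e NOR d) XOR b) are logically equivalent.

No. Counterexample: with d=0, b=1, e=0, Expression 1 = 1 but Expression 2 = 0.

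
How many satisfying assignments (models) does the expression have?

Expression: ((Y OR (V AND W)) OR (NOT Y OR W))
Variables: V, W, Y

Satisfying assignments: (0,0,0), (0,0,1), (0,1,0), (0,1,1), (1,0,0), (1,0,1), (1,1,0), (1,1,1)
Count: 8 out of 8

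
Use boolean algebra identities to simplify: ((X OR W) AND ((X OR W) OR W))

By absorption (E AND (E OR v) = E):
= (X OR W)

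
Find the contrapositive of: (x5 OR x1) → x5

Contrapositive: NOT x5 → NOT (x5 OR x1)
Note: A statement and its contrapositive are logically equivalent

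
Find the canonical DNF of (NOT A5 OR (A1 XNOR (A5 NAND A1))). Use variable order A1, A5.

(NOT A1 AND NOT A5) OR (A1 AND NOT A5)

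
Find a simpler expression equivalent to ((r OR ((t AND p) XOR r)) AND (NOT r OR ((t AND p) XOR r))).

By distribution ((E OR v) AND (E OR NOT v) = E):
= ((t AND p) XOR r)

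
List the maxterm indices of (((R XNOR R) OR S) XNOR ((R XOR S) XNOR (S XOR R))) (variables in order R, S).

ΠM() = TRUE (no maxterms)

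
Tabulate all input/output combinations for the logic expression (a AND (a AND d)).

d | a | Output
--------------
0 | 0 | 0
0 | 1 | 0
1 | 0 | 0
1 | 1 | 1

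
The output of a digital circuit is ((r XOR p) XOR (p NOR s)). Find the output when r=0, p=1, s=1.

Substituting: ((0 XOR 1) XOR (1 NOR 1))
= 1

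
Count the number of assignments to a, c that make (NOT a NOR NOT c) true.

Satisfying assignments: (1,1)
Count: 1 out of 4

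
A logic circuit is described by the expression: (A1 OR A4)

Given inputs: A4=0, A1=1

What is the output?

Substituting: (1 OR 0)
= 1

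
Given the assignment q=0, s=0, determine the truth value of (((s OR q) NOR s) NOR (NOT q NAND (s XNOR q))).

Substituting: (((0 OR 0) NOR 0) NOR (NOT 0 NAND (0 XNOR 0)))
= 0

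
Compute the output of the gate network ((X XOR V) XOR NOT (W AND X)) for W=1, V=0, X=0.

Substituting: ((0 XOR 0) XOR NOT (1 AND 0))
= 1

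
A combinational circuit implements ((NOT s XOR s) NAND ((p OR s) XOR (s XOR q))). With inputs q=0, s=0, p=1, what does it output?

Substituting: ((NOT 0 XOR 0) NAND ((1 OR 0) XOR (0 XOR 0)))
= 0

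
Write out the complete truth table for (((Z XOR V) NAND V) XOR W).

W | Z | V | Output
------------------
0 | 0 | 0 | 1
0 | 0 | 1 | 0
0 | 1 | 0 | 1
0 | 1 | 1 | 1
1 | 0 | 0 | 0
1 | 0 | 1 | 1
1 | 1 | 0 | 0
1 | 1 | 1 | 0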